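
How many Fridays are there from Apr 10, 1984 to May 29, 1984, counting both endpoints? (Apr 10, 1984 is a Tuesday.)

7

Apr 10, 1984 is a Tuesday; the first Friday on or after it is Apr 13, 1984 (3 days later).
From Apr 13, 1984 to May 29, 1984: 17 + 29 = 46 days (rest of Apr, May).
46 ÷ 7 = 6 full weeks with remainder 4, so 6 more Fridays after the first → 7.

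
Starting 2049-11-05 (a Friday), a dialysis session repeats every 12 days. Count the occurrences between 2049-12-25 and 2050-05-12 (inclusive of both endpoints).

11

Occurrences land 12·i days after 2049-11-05 for i = 0, 1, 2, …
2049-12-25 is 50 days after the start; 50 ÷ 12 = 4 remainder 2; since the remainder is 2, round up to i = 5. First occurrence in the window: #6 on 2050-01-04 (5×12 = 60 days in).
2050-05-12 is 188 days after the start; 188 ÷ 12 = 15 remainder 8. Last occurrence in the window: #16 on 2050-05-04.
Occurrences #6 through #16: 11 in total.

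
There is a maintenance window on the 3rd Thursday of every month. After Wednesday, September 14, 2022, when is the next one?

September 2022 starts on a Thursday; its first Thursday is the 1st, so the 3rd Thursday is the 15th — September 15, 2022.
September 15, 2022 is after September 14, 2022, so that is the next one.

September 15, 2022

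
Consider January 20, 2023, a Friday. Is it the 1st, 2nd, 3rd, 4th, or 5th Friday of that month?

3rd

Day 20 falls in week ⌈20/7⌉ of the month.
Days 1–7 hold the 1st Friday, 8–14 the 2nd, 15–21 the 3rd, 22–28 the 4th, 29–31 the 5th.
20 is in the range for the 3rd.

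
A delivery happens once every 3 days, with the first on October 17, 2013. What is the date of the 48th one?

March 7, 2014

The 48th occurrence is 47 intervals after the first: 47 × 3 = 141 days after October 17, 2013.
October has 31 days — 14 days to the end of October leaves 127.
November has 30 days (97 left).
December has 31 days (66 left).
January has 31 days (35 left).
February has 28 days (7 left).
7 days into March → March 7, 2014.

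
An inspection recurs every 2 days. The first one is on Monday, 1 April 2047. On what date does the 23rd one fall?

15 May 2047

The 23rd occurrence is 22 intervals after the first: 22 × 2 = 44 days after 1 April 2047.
April has 30 days — 29 days to the end of April leaves 15.
15 days into May → 15 May 2047.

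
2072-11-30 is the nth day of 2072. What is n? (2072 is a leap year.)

Days in months before November: 31 + 29 + 31 + 30 + 31 + 30 + 31 + 31 + 30 + 31 = 305.
Plus 30 days into November → day 335.

335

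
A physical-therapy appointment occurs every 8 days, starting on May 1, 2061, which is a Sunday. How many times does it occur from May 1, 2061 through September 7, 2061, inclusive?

17

Occurrences land 8·i days after May 1, 2061 for i = 0, 1, 2, …
The window opens on the start date, so the first occurrence inside is #1 on May 1, 2061.
September 7, 2061 is 129 days after the start; 129 ÷ 8 = 16 remainder 1. Last occurrence in the window: #17 on September 6, 2061.
Occurrences #1 through #17: 17 in total.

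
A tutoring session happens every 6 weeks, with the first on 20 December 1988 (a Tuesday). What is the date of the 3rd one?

14 March 1989

The 3rd occurrence is 2 intervals after the first: 2 × 42 = 84 days after 20 December 1988.
December has 31 days — 11 days to the end of December leaves 73.
January has 31 days (42 left).
February has 28 days (14 left).
14 days into March → 14 March 1989.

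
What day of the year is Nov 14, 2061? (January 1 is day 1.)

Days in months before Nov: 31 + 28 + 31 + 30 + 31 + 30 + 31 + 31 + 30 + 31 = 304.
Plus 14 days into Nov → day 318.

318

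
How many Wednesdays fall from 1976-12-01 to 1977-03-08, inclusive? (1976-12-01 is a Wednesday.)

14

1976-12-01 is a Wednesday; the first Wednesday on or after it is 1976-12-01.
From 1976-12-01 to 1977-03-08: 30 + 31 + 28 + 8 = 97 days (rest of December, January, February, March).
97 ÷ 7 = 13 full weeks with remainder 6, so 13 more Wednesdays after the first → 14.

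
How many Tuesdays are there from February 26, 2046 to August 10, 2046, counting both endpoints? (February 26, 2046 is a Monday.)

February 26, 2046 is a Monday; the first Tuesday on or after it is February 27, 2046 (1 day later).
From February 27, 2046 to August 10, 2046: 1 + 31 + 30 + 31 + 30 + 31 + 10 = 164 days (rest of February, March, April, May, June, July, August).
164 ÷ 7 = 23 full weeks with remainder 3, so 23 more Tuesdays after the first → 24.

24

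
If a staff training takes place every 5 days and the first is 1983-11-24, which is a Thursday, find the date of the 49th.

1984-07-21

The 49th occurrence is 48 intervals after the first: 48 × 5 = 240 days after 1983-11-24.
November has 30 days — 6 days to the end of November leaves 234.
December has 31 days (203 left).
January has 31 days (172 left).
February has 29 days (143 left).
March has 31 days (112 left).
April has 30 days (82 left).
May has 31 days (51 left).
June has 30 days (21 left).
21 days into July → 1984-07-21.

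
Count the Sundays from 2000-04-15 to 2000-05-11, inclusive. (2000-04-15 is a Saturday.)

4

2000-04-15 is a Saturday; the first Sunday on or after it is 2000-04-16 (1 day later).
From 2000-04-16 to 2000-05-11: 14 + 11 = 25 days (rest of April, May).
25 ÷ 7 = 3 full weeks with remainder 4, so 3 more Sundays after the first → 4.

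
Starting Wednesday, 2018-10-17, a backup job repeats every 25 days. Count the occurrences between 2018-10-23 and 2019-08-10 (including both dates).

Occurrences land 25·i days after 2018-10-17 for i = 0, 1, 2, …
2018-10-23 is 6 days after the start; 6 ÷ 25 = 0 remainder 6; since the remainder is 6, round up to i = 1. First occurrence in the window: #2 on 2018-11-11 (1×25 = 25 days in).
2019-08-10 is 297 days after the start; 297 ÷ 25 = 11 remainder 22. Last occurrence in the window: #12 on 2019-07-19.
Occurrences #2 through #12: 11 in total.

11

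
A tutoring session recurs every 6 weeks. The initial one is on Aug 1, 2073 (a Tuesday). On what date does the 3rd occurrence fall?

The 3rd occurrence is 2 intervals after the first: 2 × 42 = 84 days after Aug 1, 2073.
Aug has 31 days — 30 days to the end of Aug leaves 54.
Sep has 30 days (24 left).
24 days into Oct → Oct 24, 2073.

Oct 24, 2073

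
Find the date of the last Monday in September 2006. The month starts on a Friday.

2006-09-25

September 2006 begins on a Friday, so the first Monday is September 4 (3 days later).
September 2006 has 30 days. Adding weeks: 4, 11, 18, 25 — the last one ≤ 30 is the 25th.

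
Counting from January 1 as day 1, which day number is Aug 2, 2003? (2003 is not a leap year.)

214

Days in months before Aug: 31 + 28 + 31 + 30 + 31 + 30 + 31 = 212.
Plus 2 days into Aug → day 214.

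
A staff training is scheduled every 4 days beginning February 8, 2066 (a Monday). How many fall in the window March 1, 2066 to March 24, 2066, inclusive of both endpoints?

Occurrences land 4·i days after February 8, 2066 for i = 0, 1, 2, …
March 1, 2066 is 21 days after the start; 21 ÷ 4 = 5 remainder 1; since the remainder is 1, round up to i = 6. First occurrence in the window: #7 on March 4, 2066 (6×4 = 24 days in).
March 24, 2066 is 44 days after the start; 44 ÷ 4 = 11 remainder 0. Last occurrence in the window: #12 on March 24, 2066.
Occurrences #7 through #12: 6 in total.

6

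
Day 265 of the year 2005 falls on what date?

Jan has 31 days (265 − 31 = 234 remain).
Feb has 28 days (234 − 28 = 206 remain).
Mar has 31 days (206 − 31 = 175 remain).
Apr has 30 days (175 − 30 = 145 remain).
May has 31 days (145 − 31 = 114 remain).
Jun has 30 days (114 − 30 = 84 remain).
Jul has 31 days (84 − 31 = 53 remain).
Aug has 31 days (53 − 31 = 22 remain).
22 into Sep → Sep 22.

Sep 22, 2005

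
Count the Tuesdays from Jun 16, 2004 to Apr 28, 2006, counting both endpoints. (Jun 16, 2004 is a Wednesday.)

Jun 16, 2004 is a Wednesday; the first Tuesday on or after it is Jun 22, 2004 (6 days later).
From Jun 22, 2004 to Apr 28, 2006: 192 + 365 + 118 = 675 days (rest of 2004, 2005, to Apr 28, 2006 in 2006).
675 ÷ 7 = 96 full weeks with remainder 3, so 96 more Tuesdays after the first → 97.

97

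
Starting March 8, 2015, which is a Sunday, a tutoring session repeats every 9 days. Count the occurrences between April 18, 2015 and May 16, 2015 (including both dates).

3

Occurrences land 9·i days after March 8, 2015 for i = 0, 1, 2, …
April 18, 2015 is 41 days after the start; 41 ÷ 9 = 4 remainder 5; since the remainder is 5, round up to i = 5. First occurrence in the window: #6 on April 22, 2015 (5×9 = 45 days in).
May 16, 2015 is 69 days after the start; 69 ÷ 9 = 7 remainder 6. Last occurrence in the window: #8 on May 10, 2015.
Occurrences #6 through #8: 3 in total.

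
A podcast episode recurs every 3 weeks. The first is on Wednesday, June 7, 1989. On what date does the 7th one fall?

The 7th occurrence is 6 intervals after the first: 6 × 21 = 126 days after June 7, 1989.
June has 30 days — 23 days to the end of June leaves 103.
July has 31 days (72 left).
August has 31 days (41 left).
September has 30 days (11 left).
11 days into October → October 11, 1989.

October 11, 1989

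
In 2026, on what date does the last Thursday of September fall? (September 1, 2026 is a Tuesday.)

September 2026 begins on a Tuesday, so the first Thursday is September 3 (2 days later).
September 2026 has 30 days. Adding weeks: 3, 10, 17, 24 — the last one ≤ 30 is the 24th.

2026-09-24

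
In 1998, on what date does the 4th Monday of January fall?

January 1998 begins on a Thursday, so the first Monday is January 5 (4 days later).
The 4th Monday is 3 weeks later: 5 + 21 = 26.

January 26, 1998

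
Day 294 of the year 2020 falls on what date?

January has 31 days (294 − 31 = 263 remain).
February has 29 days (263 − 29 = 234 remain).
March has 31 days (234 − 31 = 203 remain).
April has 30 days (203 − 30 = 173 remain).
May has 31 days (173 − 31 = 142 remain).
June has 30 days (142 − 30 = 112 remain).
July has 31 days (112 − 31 = 81 remain).
August has 31 days (81 − 31 = 50 remain).
September has 30 days (50 − 30 = 20 remain).
20 into October → October 20.

October 20, 2020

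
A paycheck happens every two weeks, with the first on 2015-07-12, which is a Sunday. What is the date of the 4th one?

The 4th occurrence is 3 intervals after the first: 3 × 14 = 42 days after 2015-07-12.
July has 31 days — 19 days to the end of July leaves 23.
23 days into August → 2015-08-23.

2015-08-23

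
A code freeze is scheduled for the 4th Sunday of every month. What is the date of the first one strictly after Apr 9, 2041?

Apr 28, 2041

Apr 2041 starts on a Monday; its first Sunday is the 7th, so the 4th Sunday is the 28th — Apr 28, 2041.
Apr 28, 2041 is after Apr 9, 2041, so that is the next one.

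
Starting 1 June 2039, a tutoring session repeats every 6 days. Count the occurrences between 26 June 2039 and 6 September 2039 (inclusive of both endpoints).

Occurrences land 6·i days after 1 June 2039 for i = 0, 1, 2, …
26 June 2039 is 25 days after the start; 25 ÷ 6 = 4 remainder 1; since the remainder is 1, round up to i = 5. First occurrence in the window: #6 on 1 July 2039 (5×6 = 30 days in).
6 September 2039 is 97 days after the start; 97 ÷ 6 = 16 remainder 1. Last occurrence in the window: #17 on 5 September 2039.
Occurrences #6 through #17: 12 in total.

12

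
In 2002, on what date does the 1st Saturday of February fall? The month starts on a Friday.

February 2002 begins on a Friday, so the first Saturday is February 2 (1 day later).

February 2, 2002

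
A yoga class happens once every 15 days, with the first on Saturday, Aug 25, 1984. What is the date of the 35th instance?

The 35th occurrence is 34 intervals after the first: 34 × 15 = 510 days after Aug 25, 1984.
Aug has 31 days — 6 days to the end of Aug leaves 504.
From end of Aug to end of 1984 is 122 days (382 left).
1985 has 365 days (17 left).
17 days into Jan → Jan 17, 1986.

Jan 17, 1986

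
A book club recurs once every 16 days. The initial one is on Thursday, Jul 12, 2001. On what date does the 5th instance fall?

The 5th occurrence is 4 intervals after the first: 4 × 16 = 64 days after Jul 12, 2001.
Jul has 31 days — 19 days to the end of Jul leaves 45.
Aug has 31 days (14 left).
14 days into Sep → Sep 14, 2001.

Sep 14, 2001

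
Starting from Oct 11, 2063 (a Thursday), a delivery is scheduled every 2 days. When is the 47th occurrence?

Jan 11, 2064

The 47th occurrence is 46 intervals after the first: 46 × 2 = 92 days after Oct 11, 2063.
Oct has 31 days — 20 days to the end of Oct leaves 72.
Nov has 30 days (42 left).
Dec has 31 days (11 left).
11 days into Jan → Jan 11, 2064.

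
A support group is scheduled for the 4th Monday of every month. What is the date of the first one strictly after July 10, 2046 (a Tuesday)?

July 23, 2046

July 2046 starts on a Sunday; its first Monday is the 2nd, so the 4th Monday is the 23rd — July 23, 2046.
July 23, 2046 is after July 10, 2046, so that is the next one.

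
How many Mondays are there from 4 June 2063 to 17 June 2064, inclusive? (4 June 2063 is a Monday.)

4 June 2063 is a Monday; the first Monday on or after it is 4 June 2063.
From 4 June 2063 to 17 June 2064: 210 + 169 = 379 days (rest of 2063, to 17 June 2064 in 2064).
379 ÷ 7 = 54 full weeks with remainder 1, so 54 more Mondays after the first → 55.

55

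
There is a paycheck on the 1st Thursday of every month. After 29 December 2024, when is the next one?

2 January 2025

December 2024 starts on a Sunday, so its 1st Thursday is 5 December 2024 (4 days in).
That is not after 29 December 2024, so look at January 2025.
January 2025 starts on a Wednesday, so its 1st Thursday is 2 January 2025 (1 day in).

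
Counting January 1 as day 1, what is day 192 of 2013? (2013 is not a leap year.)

January has 31 days (192 − 31 = 161 remain).
February has 28 days (161 − 28 = 133 remain).
March has 31 days (133 − 31 = 102 remain).
April has 30 days (102 − 30 = 72 remain).
May has 31 days (72 − 31 = 41 remain).
June has 30 days (41 − 30 = 11 remain).
11 into July → July 11.

July 11, 2013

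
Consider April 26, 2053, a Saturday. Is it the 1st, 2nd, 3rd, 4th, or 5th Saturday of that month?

4th

Day 26 falls in week ⌈26/7⌉ of the month.
Days 1–7 hold the 1st Saturday, 8–14 the 2nd, 15–21 the 3rd, 22–28 the 4th, 29–31 the 5th.
26 is in the range for the 4th.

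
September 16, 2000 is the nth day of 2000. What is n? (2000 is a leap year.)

260

Days in months before September: 31 + 29 + 31 + 30 + 31 + 30 + 31 + 31 = 244.
Plus 16 days into September → day 260.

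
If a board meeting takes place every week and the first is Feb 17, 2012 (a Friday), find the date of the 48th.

The 48th occurrence is 47 intervals after the first: 47 × 7 = 329 days after Feb 17, 2012.
Feb has 29 days — 12 days to the end of Feb leaves 317.
Mar has 31 days (286 left).
Apr has 30 days (256 left).
May has 31 days (225 left).
Jun has 30 days (195 left).
Jul has 31 days (164 left).
Aug has 31 days (133 left).
Sep has 30 days (103 left).
Oct has 31 days (72 left).
Nov has 30 days (42 left).
Dec has 31 days (11 left).
11 days into Jan → Jan 11, 2013.

Jan 11, 2013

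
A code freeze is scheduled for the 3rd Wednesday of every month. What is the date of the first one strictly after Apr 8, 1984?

Apr 18, 1984

Apr 1984 starts on a Sunday; its first Wednesday is the 4th, so the 3rd Wednesday is the 18th — Apr 18, 1984.
Apr 18, 1984 is after Apr 8, 1984, so that is the next one.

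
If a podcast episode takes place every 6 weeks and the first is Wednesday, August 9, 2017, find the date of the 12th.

November 14, 2018

The 12th occurrence is 11 intervals after the first: 11 × 42 = 462 days after August 9, 2017.
August has 31 days — 22 days to the end of August leaves 440.
From end of August to end of 2017 is 122 days (318 left).
January has 31 days (287 left).
February has 28 days (259 left).
March has 31 days (228 left).
April has 30 days (198 left).
May has 31 days (167 left).
June has 30 days (137 left).
July has 31 days (106 left).
August has 31 days (75 left).
September has 30 days (45 left).
October has 31 days (14 left).
14 days into November → November 14, 2018.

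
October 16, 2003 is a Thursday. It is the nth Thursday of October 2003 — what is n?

Day 16 falls in week ⌈16/7⌉ of the month.
Days 1–7 hold the 1st Thursday, 8–14 the 2nd, 15–21 the 3rd, 22–28 the 4th, 29–31 the 5th.
16 is in the range for the 3rd.

3rd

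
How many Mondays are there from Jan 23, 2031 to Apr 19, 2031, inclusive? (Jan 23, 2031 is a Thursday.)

12

Jan 23, 2031 is a Thursday; the first Monday on or after it is Jan 27, 2031 (4 days later).
From Jan 27, 2031 to Apr 19, 2031: 4 + 28 + 31 + 19 = 82 days (rest of Jan, Feb, Mar, Apr).
82 ÷ 7 = 11 full weeks with remainder 5, so 11 more Mondays after the first → 12.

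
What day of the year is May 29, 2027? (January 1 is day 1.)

149

Days in months before May: 31 + 28 + 31 + 30 = 120.
Plus 29 days into May → day 149.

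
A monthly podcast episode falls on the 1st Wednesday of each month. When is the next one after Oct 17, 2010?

Nov 3, 2010

Oct 2010 starts on a Friday, so its 1st Wednesday is Oct 6, 2010 (5 days in).
That is not after Oct 17, 2010, so look at Nov 2010.
Nov 2010 starts on a Monday, so its 1st Wednesday is Nov 3, 2010 (2 days in).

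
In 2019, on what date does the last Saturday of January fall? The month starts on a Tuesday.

26 January 2019

January 2019 begins on a Tuesday, so the first Saturday is January 5 (4 days later).
January 2019 has 31 days. Adding weeks: 5, 12, 19, 26 — the last one ≤ 31 is the 26th.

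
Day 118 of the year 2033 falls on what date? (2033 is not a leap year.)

Apr 28, 2033

Jan has 31 days (118 − 31 = 87 remain).
Feb has 28 days (87 − 28 = 59 remain).
Mar has 31 days (59 − 31 = 28 remain).
28 into Apr → Apr 28.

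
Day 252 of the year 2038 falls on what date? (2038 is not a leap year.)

9 September 2038

January has 31 days (252 − 31 = 221 remain).
February has 28 days (221 − 28 = 193 remain).
March has 31 days (193 − 31 = 162 remain).
April has 30 days (162 − 30 = 132 remain).
May has 31 days (132 − 31 = 101 remain).
June has 30 days (101 − 30 = 71 remain).
July has 31 days (71 − 31 = 40 remain).
August has 31 days (40 − 31 = 9 remain).
9 into September → September 9.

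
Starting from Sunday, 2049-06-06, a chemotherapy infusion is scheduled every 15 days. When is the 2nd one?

2049-06-21

The 2nd occurrence is 1 interval after the first: 1 × 15 = 15 days after 2049-06-06.
15 days later is 2049-06-21.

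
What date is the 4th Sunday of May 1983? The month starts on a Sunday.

May 1983 begins on a Sunday, so the first Sunday is May 1.
The 4th Sunday is 3 weeks later: 1 + 21 = 22.

May 22, 1983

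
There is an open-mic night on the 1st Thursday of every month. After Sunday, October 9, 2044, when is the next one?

October 2044 starts on a Saturday, so its 1st Thursday is October 6, 2044 (5 days in).
That is not after October 9, 2044, so look at November 2044.
November 2044 starts on a Tuesday, so its 1st Thursday is November 3, 2044 (2 days in).

November 3, 2044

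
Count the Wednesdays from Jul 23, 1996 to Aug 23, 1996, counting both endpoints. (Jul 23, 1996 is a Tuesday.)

Jul 23, 1996 is a Tuesday; the first Wednesday on or after it is Jul 24, 1996 (1 day later).
From Jul 24, 1996 to Aug 23, 1996: 7 + 23 = 30 days (rest of Jul, Aug).
30 ÷ 7 = 4 full weeks with remainder 2, so 4 more Wednesdays after the first → 5.

5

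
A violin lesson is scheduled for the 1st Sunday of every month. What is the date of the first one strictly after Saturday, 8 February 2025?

February 2025 starts on a Saturday, so its 1st Sunday is 2 February 2025 (1 day in).
That is not after 8 February 2025, so look at March 2025.
March 2025 starts on a Saturday, so its 1st Sunday is 2 March 2025 (1 day in).

2 March 2025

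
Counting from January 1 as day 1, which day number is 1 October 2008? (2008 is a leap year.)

275

Days in months before October: 31 + 29 + 31 + 30 + 31 + 30 + 31 + 31 + 30 = 274.
Plus 1 day into October → day 275.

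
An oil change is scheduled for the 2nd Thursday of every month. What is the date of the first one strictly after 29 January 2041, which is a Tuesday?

14 February 2041

January 2041 starts on a Tuesday; its first Thursday is the 3rd, so the 2nd Thursday is the 10th — 10 January 2041.
That is not after 29 January 2041, so look at February 2041.
February 2041 starts on a Friday; its first Thursday is the 7th, so the 2nd Thursday is the 14th — 14 February 2041.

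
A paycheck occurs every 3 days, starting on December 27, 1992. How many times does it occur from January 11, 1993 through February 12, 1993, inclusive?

Occurrences land 3·i days after December 27, 1992 for i = 0, 1, 2, …
January 11, 1993 is 15 days after the start; 15 ÷ 3 = 5 remainder 0. First occurrence in the window: #6 on January 11, 1993 (5×3 = 15 days in).
February 12, 1993 is 47 days after the start; 47 ÷ 3 = 15 remainder 2. Last occurrence in the window: #16 on February 10, 1993.
Occurrences #6 through #16: 11 in total.

11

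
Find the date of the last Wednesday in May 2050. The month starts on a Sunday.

May 2050 begins on a Sunday, so the first Wednesday is May 4 (3 days later).
May 2050 has 31 days. Adding weeks: 4, 11, 18, 25 — the last one ≤ 31 is the 25th.

2050-05-25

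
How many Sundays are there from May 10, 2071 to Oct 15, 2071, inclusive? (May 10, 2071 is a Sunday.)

May 10, 2071 is a Sunday; the first Sunday on or after it is May 10, 2071.
From May 10, 2071 to Oct 15, 2071: 21 + 30 + 31 + 31 + 30 + 15 = 158 days (rest of May, Jun, Jul, Aug, Sep, Oct).
158 ÷ 7 = 22 full weeks with remainder 4, so 22 more Sundays after the first → 23.

23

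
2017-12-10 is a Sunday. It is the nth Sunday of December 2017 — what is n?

Day 10 falls in week ⌈10/7⌉ of the month.
Days 1–7 hold the 1st Sunday, 8–14 the 2nd, 15–21 the 3rd, 22–28 the 4th, 29–31 the 5th.
10 is in the range for the 2nd.

2nd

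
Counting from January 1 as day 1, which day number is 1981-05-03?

123

Days in months before May: 31 + 28 + 31 + 30 = 120.
Plus 3 days into May → day 123.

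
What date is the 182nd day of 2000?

January has 31 days (182 − 31 = 151 remain).
February has 29 days (151 − 29 = 122 remain).
March has 31 days (122 − 31 = 91 remain).
April has 30 days (91 − 30 = 61 remain).
May has 31 days (61 − 31 = 30 remain).
30 into June → June 30.

2000-06-30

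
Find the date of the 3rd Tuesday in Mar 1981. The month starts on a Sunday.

Mar 17, 1981

Mar 1981 begins on a Sunday, so the first Tuesday is Mar 3 (2 days later).
The 3rd Tuesday is 2 weeks later: 3 + 14 = 17.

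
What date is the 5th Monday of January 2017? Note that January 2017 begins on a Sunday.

30 January 2017

January 2017 begins on a Sunday, so the first Monday is January 2 (1 day later).
The 5th Monday is 4 weeks later: 2 + 28 = 30.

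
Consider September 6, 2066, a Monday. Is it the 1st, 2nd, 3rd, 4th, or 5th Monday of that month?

1st

Day 6 falls in week ⌈6/7⌉ of the month.
Days 1–7 hold the 1st Monday, 8–14 the 2nd, 15–21 the 3rd, 22–28 the 4th, 29–31 the 5th.
6 is in the range for the 1st.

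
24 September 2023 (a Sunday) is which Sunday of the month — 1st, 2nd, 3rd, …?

Day 24 falls in week ⌈24/7⌉ of the month.
Days 1–7 hold the 1st Sunday, 8–14 the 2nd, 15–21 the 3rd, 22–28 the 4th, 29–31 the 5th.
24 is in the range for the 4th.

4th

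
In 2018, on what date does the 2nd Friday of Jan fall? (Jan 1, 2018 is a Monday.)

Jan 2018 begins on a Monday, so the first Friday is Jan 5 (4 days later).
The 2nd Friday is 1 weeks later: 5 + 7 = 12.

Jan 12, 2018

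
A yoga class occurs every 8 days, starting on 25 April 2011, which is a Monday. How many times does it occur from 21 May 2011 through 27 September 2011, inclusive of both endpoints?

16

Occurrences land 8·i days after 25 April 2011 for i = 0, 1, 2, …
21 May 2011 is 26 days after the start; 26 ÷ 8 = 3 remainder 2; since the remainder is 2, round up to i = 4. First occurrence in the window: #5 on 27 May 2011 (4×8 = 32 days in).
27 September 2011 is 155 days after the start; 155 ÷ 8 = 19 remainder 3. Last occurrence in the window: #20 on 24 September 2011.
Occurrences #5 through #20: 16 in total.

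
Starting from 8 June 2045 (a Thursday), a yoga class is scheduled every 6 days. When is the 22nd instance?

12 October 2045

The 22nd occurrence is 21 intervals after the first: 21 × 6 = 126 days after 8 June 2045.
June has 30 days — 22 days to the end of June leaves 104.
July has 31 days (73 left).
August has 31 days (42 left).
September has 30 days (12 left).
12 days into October → 12 October 2045.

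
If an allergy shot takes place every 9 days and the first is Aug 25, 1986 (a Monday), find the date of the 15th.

Dec 29, 1986

The 15th occurrence is 14 intervals after the first: 14 × 9 = 126 days after Aug 25, 1986.
Aug has 31 days — 6 days to the end of Aug leaves 120.
Sep has 30 days (90 left).
Oct has 31 days (59 left).
Nov has 30 days (29 left).
29 days into Dec → Dec 29, 1986.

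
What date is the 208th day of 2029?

27 July 2029

January has 31 days (208 − 31 = 177 remain).
February has 28 days (177 − 28 = 149 remain).
March has 31 days (149 − 31 = 118 remain).
April has 30 days (118 − 30 = 88 remain).
May has 31 days (88 − 31 = 57 remain).
June has 30 days (57 − 30 = 27 remain).
27 into July → July 27.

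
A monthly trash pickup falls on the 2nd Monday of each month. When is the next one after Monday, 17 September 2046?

September 2046 starts on a Saturday; its first Monday is the 3rd, so the 2nd Monday is the 10th — 10 September 2046.
That is not after 17 September 2046, so look at October 2046.
October 2046 starts on a Monday; its first Monday is the 1st, so the 2nd Monday is the 8th — 8 October 2046.

8 October 2046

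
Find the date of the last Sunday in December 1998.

December 27, 1998

The first Sunday of December 1998 is December 6.
December 1998 has 31 days. Adding weeks: 6, 13, 20, 27 — the last one ≤ 31 is the 27th.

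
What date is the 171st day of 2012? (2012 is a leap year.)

January has 31 days (171 − 31 = 140 remain).
February has 29 days (140 − 29 = 111 remain).
March has 31 days (111 − 31 = 80 remain).
April has 30 days (80 − 30 = 50 remain).
May has 31 days (50 − 31 = 19 remain).
19 into June → June 19.

June 19, 2012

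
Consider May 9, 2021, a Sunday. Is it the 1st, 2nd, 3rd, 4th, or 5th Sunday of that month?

Day 9 falls in week ⌈9/7⌉ of the month.
Days 1–7 hold the 1st Sunday, 8–14 the 2nd, 15–21 the 3rd, 22–28 the 4th, 29–31 the 5th.
9 is in the range for the 2nd.

2nd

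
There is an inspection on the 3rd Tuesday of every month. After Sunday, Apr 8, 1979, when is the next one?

Apr 1979 starts on a Sunday; its first Tuesday is the 3rd, so the 3rd Tuesday is the 17th — Apr 17, 1979.
Apr 17, 1979 is after Apr 8, 1979, so that is the next one.

Apr 17, 1979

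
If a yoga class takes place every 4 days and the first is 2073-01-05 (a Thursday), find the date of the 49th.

2073-07-16

The 49th occurrence is 48 intervals after the first: 48 × 4 = 192 days after 2073-01-05.
January has 31 days — 26 days to the end of January leaves 166.
February has 28 days (138 left).
March has 31 days (107 left).
April has 30 days (77 left).
May has 31 days (46 left).
June has 30 days (16 left).
16 days into July → 2073-07-16.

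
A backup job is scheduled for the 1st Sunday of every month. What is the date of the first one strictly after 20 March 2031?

6 April 2031

March 2031 starts on a Saturday, so its 1st Sunday is 2 March 2031 (1 day in).
That is not after 20 March 2031, so look at April 2031.
April 2031 starts on a Tuesday, so its 1st Sunday is 6 April 2031 (5 days in).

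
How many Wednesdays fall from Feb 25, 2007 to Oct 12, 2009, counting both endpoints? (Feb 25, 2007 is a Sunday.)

Feb 25, 2007 is a Sunday; the first Wednesday on or after it is Feb 28, 2007 (3 days later).
From Feb 28, 2007 to Oct 12, 2009: 306 + 366 + 285 = 957 days (rest of 2007, 2008, to Oct 12, 2009 in 2009).
957 ÷ 7 = 136 full weeks with remainder 5, so 136 more Wednesdays after the first → 137.

137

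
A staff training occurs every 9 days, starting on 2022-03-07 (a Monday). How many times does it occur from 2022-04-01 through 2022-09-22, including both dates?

Occurrences land 9·i days after 2022-03-07 for i = 0, 1, 2, …
2022-04-01 is 25 days after the start; 25 ÷ 9 = 2 remainder 7; since the remainder is 7, round up to i = 3. First occurrence in the window: #4 on 2022-04-03 (3×9 = 27 days in).
2022-09-22 is 199 days after the start; 199 ÷ 9 = 22 remainder 1. Last occurrence in the window: #23 on 2022-09-21.
Occurrences #4 through #23: 20 in total.

20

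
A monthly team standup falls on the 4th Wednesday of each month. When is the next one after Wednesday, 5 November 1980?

November 1980 starts on a Saturday; its first Wednesday is the 5th, so the 4th Wednesday is the 26th — 26 November 1980.
26 November 1980 is after 5 November 1980, so that is the next one.

26 November 1980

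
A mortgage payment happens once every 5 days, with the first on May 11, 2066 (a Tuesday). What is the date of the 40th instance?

Nov 22, 2066

The 40th occurrence is 39 intervals after the first: 39 × 5 = 195 days after May 11, 2066.
May has 31 days — 20 days to the end of May leaves 175.
Jun has 30 days (145 left).
Jul has 31 days (114 left).
Aug has 31 days (83 left).
Sep has 30 days (53 left).
Oct has 31 days (22 left).
22 days into Nov → Nov 22, 2066.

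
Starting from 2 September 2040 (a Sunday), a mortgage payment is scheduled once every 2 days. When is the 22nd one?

14 October 2040

The 22nd occurrence is 21 intervals after the first: 21 × 2 = 42 days after 2 September 2040.
September has 30 days — 28 days to the end of September leaves 14.
14 days into October → 14 October 2040.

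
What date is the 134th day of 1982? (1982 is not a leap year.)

January has 31 days (134 − 31 = 103 remain).
February has 28 days (103 − 28 = 75 remain).
March has 31 days (75 − 31 = 44 remain).
April has 30 days (44 − 30 = 14 remain).
14 into May → May 14.

1982-05-14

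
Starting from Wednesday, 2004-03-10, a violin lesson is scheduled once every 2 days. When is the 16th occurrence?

The 16th occurrence is 15 intervals after the first: 15 × 2 = 30 days after 2004-03-10.
March has 31 days — 21 days to the end of March leaves 9.
9 days into April → 2004-04-09.

2004-04-09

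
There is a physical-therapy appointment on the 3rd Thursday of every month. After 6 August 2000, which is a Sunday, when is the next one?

17 August 2000

August 2000 starts on a Tuesday; its first Thursday is the 3rd, so the 3rd Thursday is the 17th — 17 August 2000.
17 August 2000 is after 6 August 2000, so that is the next one.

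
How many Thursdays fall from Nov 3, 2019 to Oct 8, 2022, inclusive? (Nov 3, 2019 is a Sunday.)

Nov 3, 2019 is a Sunday; the first Thursday on or after it is Nov 7, 2019 (4 days later).
From Nov 7, 2019 to Oct 8, 2022: 54 + 366 + 365 + 281 = 1066 days (rest of 2019, 2020, 2021, to Oct 8, 2022 in 2022).
1066 ÷ 7 = 152 full weeks with remainder 2, so 152 more Thursdays after the first → 153.

153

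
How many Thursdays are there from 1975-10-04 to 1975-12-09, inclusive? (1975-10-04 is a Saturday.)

1975-10-04 is a Saturday; the first Thursday on or after it is 1975-10-09 (5 days later).
From 1975-10-09 to 1975-12-09: 22 + 30 + 9 = 61 days (rest of October, November, December).
61 ÷ 7 = 8 full weeks with remainder 5, so 8 more Thursdays after the first → 9.

9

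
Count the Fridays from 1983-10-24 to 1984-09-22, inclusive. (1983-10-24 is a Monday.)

48

1983-10-24 is a Monday; the first Friday on or after it is 1983-10-28 (4 days later).
From 1983-10-28 to 1984-09-22: 64 + 266 = 330 days (rest of 1983, to 1984-09-22 in 1984).
330 ÷ 7 = 47 full weeks with remainder 1, so 47 more Fridays after the first → 48.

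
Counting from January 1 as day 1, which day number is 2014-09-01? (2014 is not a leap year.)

Days in months before September: 31 + 28 + 31 + 30 + 31 + 30 + 31 + 31 = 243.
Plus 1 day into September → day 244.

244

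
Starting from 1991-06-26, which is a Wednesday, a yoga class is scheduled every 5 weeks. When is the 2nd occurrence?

1991-07-31

The 2nd occurrence is 1 interval after the first: 1 × 35 = 35 days after 1991-06-26.
June has 30 days — 4 days to the end of June leaves 31.
31 days into July → 1991-07-31.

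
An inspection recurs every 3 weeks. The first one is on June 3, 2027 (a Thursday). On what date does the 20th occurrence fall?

The 20th occurrence is 19 intervals after the first: 19 × 21 = 399 days after June 3, 2027.
June has 30 days — 27 days to the end of June leaves 372.
July has 31 days (341 left).
August has 31 days (310 left).
September has 30 days (280 left).
October has 31 days (249 left).
November has 30 days (219 left).
December has 31 days (188 left).
January has 31 days (157 left).
February has 29 days (128 left).
March has 31 days (97 left).
April has 30 days (67 left).
May has 31 days (36 left).
June has 30 days (6 left).
6 days into July → July 6, 2028.

July 6, 2028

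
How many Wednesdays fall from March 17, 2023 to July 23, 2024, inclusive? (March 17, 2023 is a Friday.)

March 17, 2023 is a Friday; the first Wednesday on or after it is March 22, 2023 (5 days later).
From March 22, 2023 to July 23, 2024: 284 + 205 = 489 days (rest of 2023, to July 23, 2024 in 2024).
489 ÷ 7 = 69 full weeks with remainder 6, so 69 more Wednesdays after the first → 70.

70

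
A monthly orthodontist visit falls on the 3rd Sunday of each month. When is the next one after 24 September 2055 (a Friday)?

September 2055 starts on a Wednesday; its first Sunday is the 5th, so the 3rd Sunday is the 19th — 19 September 2055.
That is not after 24 September 2055, so look at October 2055.
October 2055 starts on a Friday; its first Sunday is the 3rd, so the 3rd Sunday is the 17th — 17 October 2055.

17 October 2055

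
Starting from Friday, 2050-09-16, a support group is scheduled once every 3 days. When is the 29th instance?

The 29th occurrence is 28 intervals after the first: 28 × 3 = 84 days after 2050-09-16.
September has 30 days — 14 days to the end of September leaves 70.
October has 31 days (39 left).
November has 30 days (9 left).
9 days into December → 2050-12-09.

2050-12-09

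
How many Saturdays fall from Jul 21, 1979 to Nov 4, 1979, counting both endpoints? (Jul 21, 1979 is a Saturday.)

Jul 21, 1979 is a Saturday; the first Saturday on or after it is Jul 21, 1979.
From Jul 21, 1979 to Nov 4, 1979: 10 + 31 + 30 + 31 + 4 = 106 days (rest of Jul, Aug, Sep, Oct, Nov).
106 ÷ 7 = 15 full weeks with remainder 1, so 15 more Saturdays after the first → 16.

16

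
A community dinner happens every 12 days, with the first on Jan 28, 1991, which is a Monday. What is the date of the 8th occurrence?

The 8th occurrence is 7 intervals after the first: 7 × 12 = 84 days after Jan 28, 1991.
Jan has 31 days — 3 days to the end of Jan leaves 81.
Feb has 28 days (53 left).
Mar has 31 days (22 left).
22 days into Apr → Apr 22, 1991.

Apr 22, 1991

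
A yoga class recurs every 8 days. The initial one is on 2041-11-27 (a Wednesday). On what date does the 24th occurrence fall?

2042-05-30

The 24th occurrence is 23 intervals after the first: 23 × 8 = 184 days after 2041-11-27.
November has 30 days — 3 days to the end of November leaves 181.
December has 31 days (150 left).
January has 31 days (119 left).
February has 28 days (91 left).
March has 31 days (60 left).
April has 30 days (30 left).
30 days into May → 2042-05-30.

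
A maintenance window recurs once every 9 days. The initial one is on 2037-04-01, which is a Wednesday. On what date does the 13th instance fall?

The 13th occurrence is 12 intervals after the first: 12 × 9 = 108 days after 2037-04-01.
April has 30 days — 29 days to the end of April leaves 79.
May has 31 days (48 left).
June has 30 days (18 left).
18 days into July → 2037-07-18.

2037-07-18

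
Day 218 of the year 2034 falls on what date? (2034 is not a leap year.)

Jan has 31 days (218 − 31 = 187 remain).
Feb has 28 days (187 − 28 = 159 remain).
Mar has 31 days (159 − 31 = 128 remain).
Apr has 30 days (128 − 30 = 98 remain).
May has 31 days (98 − 31 = 67 remain).
Jun has 30 days (67 − 30 = 37 remain).
Jul has 31 days (37 − 31 = 6 remain).
6 into Aug → Aug 6.

Aug 6, 2034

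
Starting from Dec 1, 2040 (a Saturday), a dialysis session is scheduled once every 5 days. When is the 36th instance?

May 25, 2041

The 36th occurrence is 35 intervals after the first: 35 × 5 = 175 days after Dec 1, 2040.
Dec has 31 days — 30 days to the end of Dec leaves 145.
Jan has 31 days (114 left).
Feb has 28 days (86 left).
Mar has 31 days (55 left).
Apr has 30 days (25 left).
25 days into May → May 25, 2041.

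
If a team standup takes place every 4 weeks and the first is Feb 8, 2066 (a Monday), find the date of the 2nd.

The 2nd occurrence is 1 interval after the first: 1 × 28 = 28 days after Feb 8, 2066.
Feb has 28 days — 20 days to the end of Feb leaves 8.
8 days into Mar → Mar 8, 2066.

Mar 8, 2066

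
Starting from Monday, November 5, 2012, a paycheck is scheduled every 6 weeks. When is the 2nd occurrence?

December 17, 2012

The 2nd occurrence is 1 interval after the first: 1 × 42 = 42 days after November 5, 2012.
November has 30 days — 25 days to the end of November leaves 17.
17 days into December → December 17, 2012.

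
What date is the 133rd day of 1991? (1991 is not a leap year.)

May 13, 1991

Jan has 31 days (133 − 31 = 102 remain).
Feb has 28 days (102 − 28 = 74 remain).
Mar has 31 days (74 − 31 = 43 remain).
Apr has 30 days (43 − 30 = 13 remain).
13 into May → May 13.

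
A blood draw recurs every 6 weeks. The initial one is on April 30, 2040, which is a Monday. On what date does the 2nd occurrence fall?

June 11, 2040

The 2nd occurrence is 1 interval after the first: 1 × 42 = 42 days after April 30, 2040.
April has 30 days — 0 days to the end of April leaves 42.
May has 31 days (11 left).
11 days into June → June 11, 2040.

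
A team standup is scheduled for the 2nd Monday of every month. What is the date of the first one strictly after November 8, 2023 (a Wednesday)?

November 13, 2023

November 2023 starts on a Wednesday; its first Monday is the 6th, so the 2nd Monday is the 13th — November 13, 2023.
November 13, 2023 is after November 8, 2023, so that is the next one.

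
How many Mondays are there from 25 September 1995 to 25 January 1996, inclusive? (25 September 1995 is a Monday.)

25 September 1995 is a Monday; the first Monday on or after it is 25 September 1995.
From 25 September 1995 to 25 January 1996: 5 + 31 + 30 + 31 + 25 = 122 days (rest of September, October, November, December, January).
122 ÷ 7 = 17 full weeks with remainder 3, so 17 more Mondays after the first → 18.

18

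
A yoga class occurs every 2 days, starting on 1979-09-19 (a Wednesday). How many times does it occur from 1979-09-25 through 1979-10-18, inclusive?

12

Occurrences land 2·i days after 1979-09-19 for i = 0, 1, 2, …
1979-09-25 is 6 days after the start; 6 ÷ 2 = 3 remainder 0. First occurrence in the window: #4 on 1979-09-25 (3×2 = 6 days in).
1979-10-18 is 29 days after the start; 29 ÷ 2 = 14 remainder 1. Last occurrence in the window: #15 on 1979-10-17.
Occurrences #4 through #15: 12 in total.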